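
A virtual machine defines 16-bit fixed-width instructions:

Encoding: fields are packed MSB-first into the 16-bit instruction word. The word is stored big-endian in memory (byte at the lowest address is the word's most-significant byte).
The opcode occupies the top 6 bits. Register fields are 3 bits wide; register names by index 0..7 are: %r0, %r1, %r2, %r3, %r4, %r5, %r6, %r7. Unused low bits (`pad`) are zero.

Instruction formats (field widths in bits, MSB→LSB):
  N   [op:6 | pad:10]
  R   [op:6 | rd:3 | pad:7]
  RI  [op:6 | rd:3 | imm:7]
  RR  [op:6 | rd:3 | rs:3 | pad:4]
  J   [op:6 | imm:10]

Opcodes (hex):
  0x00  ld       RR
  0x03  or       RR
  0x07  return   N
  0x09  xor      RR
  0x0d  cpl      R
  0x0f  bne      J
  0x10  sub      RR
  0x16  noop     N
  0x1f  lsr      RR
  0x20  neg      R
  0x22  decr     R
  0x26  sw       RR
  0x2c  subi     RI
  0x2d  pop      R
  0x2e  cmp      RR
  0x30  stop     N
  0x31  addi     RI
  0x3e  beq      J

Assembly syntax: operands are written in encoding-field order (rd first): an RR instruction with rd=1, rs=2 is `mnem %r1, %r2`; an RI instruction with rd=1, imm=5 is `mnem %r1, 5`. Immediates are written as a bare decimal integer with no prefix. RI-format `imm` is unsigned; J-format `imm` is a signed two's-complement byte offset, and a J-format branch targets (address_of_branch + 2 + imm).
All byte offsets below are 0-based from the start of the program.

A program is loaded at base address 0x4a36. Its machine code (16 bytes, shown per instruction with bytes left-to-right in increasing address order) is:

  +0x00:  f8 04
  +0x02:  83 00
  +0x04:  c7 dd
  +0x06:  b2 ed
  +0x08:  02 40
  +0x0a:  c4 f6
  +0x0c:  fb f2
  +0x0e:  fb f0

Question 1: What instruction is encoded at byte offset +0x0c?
beq -14

@+0c  big-endian(fb f2) = 0xfbf2
  top 6b → 0x3e → beq [J]
  imm@[9:0]=0x3f2 (s10→-14) ⇒ -14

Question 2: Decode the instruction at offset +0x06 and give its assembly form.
off 0x06: read b2 ed as big → 0xb2ed
  op=0xb2ed>>10=0x2c ⇒ subi (RI)
  rd@[9:7]=0x5 ⇒ %r5
  imm@[6:0]=0x6d ⇒ 109

subi %r5, 109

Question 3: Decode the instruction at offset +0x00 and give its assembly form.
beq 4

+0x00: f8 04 ⇒ word 0xf804 (big)
  op=0xf804>>10=0x3e ⇒ beq (J)
  [9:0] imm=4 = 4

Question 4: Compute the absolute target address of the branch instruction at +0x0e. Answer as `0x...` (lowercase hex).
off 0x0e: read fb f0 as big → 0xfbf0
  opcode bits[15:10]=0x3e: beq/J
  [9:0] imm=1008 (s10→-16) = -16
  target = base 0x4a36 + off 0x0e + 2 + imm -16 = 0x4a36

0x4a36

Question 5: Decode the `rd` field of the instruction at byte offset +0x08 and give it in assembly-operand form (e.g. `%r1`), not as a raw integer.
%r4

@+08  big-endian(02 40) = 0x0240
  opcode bits[15:10]=0x0: ld/RR
  rd@[9:7]=0x4 ⇒ %r4
  rs@[6:4]=0x4 ⇒ %r4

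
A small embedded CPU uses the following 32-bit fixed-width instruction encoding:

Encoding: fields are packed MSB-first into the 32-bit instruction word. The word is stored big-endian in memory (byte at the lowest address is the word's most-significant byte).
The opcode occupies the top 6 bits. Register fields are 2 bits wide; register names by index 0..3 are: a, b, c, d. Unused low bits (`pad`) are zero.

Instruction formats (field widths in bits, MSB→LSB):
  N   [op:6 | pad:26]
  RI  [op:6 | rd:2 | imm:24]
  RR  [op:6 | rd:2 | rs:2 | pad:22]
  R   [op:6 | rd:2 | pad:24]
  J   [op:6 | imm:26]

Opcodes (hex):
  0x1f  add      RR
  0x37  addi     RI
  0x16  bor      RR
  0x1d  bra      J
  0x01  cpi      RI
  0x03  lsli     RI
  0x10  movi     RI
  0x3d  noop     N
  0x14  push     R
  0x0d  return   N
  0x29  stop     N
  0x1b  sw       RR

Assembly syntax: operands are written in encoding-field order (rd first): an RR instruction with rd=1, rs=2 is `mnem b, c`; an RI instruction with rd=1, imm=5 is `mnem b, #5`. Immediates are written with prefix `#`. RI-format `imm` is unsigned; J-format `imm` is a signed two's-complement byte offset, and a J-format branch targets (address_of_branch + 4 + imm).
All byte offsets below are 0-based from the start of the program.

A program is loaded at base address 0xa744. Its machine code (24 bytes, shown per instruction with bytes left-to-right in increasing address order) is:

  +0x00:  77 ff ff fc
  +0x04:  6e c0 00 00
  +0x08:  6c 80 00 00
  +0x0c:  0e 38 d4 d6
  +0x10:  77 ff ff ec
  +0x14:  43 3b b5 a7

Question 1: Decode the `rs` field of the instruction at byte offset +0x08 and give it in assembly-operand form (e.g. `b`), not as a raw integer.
[08] 6c 80 00 00 → 0x6c800000
  opcode bits[31:26]=0x1b: sw/RR
  [25:24] rd=0 = a
  [23:22] rs=2 = c

c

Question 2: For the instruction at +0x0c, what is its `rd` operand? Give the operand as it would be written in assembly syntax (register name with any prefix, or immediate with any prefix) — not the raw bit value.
c

off 0x0c: read 0e 38 d4 d6 as big → 0x0e38d4d6
  op=0x0e38d4d6>>26=0x3 ⇒ lsli (RI)
  [25:24] rd=2 = c
  [23:0] imm=3724502 = #3724502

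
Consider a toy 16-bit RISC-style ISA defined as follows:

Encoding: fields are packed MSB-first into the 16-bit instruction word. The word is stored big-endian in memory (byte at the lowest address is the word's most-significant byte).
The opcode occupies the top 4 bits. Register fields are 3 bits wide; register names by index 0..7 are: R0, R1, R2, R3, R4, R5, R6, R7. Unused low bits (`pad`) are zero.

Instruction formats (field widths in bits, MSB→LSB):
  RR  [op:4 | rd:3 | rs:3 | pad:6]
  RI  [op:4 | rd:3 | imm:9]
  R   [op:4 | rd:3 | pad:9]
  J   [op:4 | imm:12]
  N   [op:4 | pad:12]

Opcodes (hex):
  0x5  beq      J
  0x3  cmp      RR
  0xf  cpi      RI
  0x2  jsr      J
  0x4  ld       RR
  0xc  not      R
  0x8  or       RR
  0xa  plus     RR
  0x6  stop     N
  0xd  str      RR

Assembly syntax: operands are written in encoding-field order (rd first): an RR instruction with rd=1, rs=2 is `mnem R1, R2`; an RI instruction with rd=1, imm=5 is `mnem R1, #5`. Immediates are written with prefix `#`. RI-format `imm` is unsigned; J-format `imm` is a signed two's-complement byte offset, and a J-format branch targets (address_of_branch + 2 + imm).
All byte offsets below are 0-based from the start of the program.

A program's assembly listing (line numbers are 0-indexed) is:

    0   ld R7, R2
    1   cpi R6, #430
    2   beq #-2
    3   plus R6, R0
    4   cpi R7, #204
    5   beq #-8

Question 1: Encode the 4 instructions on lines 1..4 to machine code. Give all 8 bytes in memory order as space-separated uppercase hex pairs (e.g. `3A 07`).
1. cpi fields op=0xf:4|rd=6:3|imm=430:9 → word fdaeh → fd ae
2. beq fields op=0x5:4|imm=-2:12 → word 5ffeh → 5f fe
3. plus fields op=0xa:4|rd=6:3|rs=0:3|pad=0:6 → word ac00h → ac 00
4. cpi fields op=0xf:4|rd=7:3|imm=204:9 → word fecch → fe cc

FD AE 5F FE AC 00 FE CC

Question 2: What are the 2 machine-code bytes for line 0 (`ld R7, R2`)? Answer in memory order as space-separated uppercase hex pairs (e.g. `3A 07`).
4E 80

0. ld fields op=0x4:4|rd=7:3|rs=2:3|pad=0:6 → word 4e80h → 4e 80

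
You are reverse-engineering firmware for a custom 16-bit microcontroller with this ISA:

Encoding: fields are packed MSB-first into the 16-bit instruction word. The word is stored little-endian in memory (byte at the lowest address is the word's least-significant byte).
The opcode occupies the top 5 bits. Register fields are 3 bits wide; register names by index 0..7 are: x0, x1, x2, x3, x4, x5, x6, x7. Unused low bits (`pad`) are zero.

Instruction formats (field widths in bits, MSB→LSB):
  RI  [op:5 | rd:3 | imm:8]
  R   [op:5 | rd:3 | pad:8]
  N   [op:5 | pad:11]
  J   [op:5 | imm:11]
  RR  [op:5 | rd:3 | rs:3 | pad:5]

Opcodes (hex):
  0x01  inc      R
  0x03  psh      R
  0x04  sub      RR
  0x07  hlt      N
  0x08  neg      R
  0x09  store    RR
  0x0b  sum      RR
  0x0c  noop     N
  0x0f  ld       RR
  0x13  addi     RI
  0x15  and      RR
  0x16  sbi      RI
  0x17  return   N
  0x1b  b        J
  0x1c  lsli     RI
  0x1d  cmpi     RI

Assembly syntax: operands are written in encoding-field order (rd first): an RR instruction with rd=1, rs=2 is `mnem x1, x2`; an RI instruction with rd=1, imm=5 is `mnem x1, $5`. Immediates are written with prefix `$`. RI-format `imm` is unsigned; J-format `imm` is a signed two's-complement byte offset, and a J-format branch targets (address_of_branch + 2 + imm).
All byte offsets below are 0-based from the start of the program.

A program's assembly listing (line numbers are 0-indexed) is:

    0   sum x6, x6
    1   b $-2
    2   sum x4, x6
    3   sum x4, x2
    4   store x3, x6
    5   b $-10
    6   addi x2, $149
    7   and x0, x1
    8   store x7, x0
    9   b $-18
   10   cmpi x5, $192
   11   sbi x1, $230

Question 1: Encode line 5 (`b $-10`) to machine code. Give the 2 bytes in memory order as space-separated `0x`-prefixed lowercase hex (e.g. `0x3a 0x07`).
line 5 (b): pack op=0x1b:5|imm=-10:11 = 0xdff6; little→ f6 df

0xf6 0xdf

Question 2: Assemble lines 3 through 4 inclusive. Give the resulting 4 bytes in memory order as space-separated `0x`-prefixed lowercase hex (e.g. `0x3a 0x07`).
L3: sum op=0xb:5|rd=4:3|rs=2:3|pad=0:5 ⇒ 0x5c40 ⇒ little 40 5c
L4: store op=0x9:5|rd=3:3|rs=6:3|pad=0:5 ⇒ 0x4bc0 ⇒ little c0 4b

0x40 0x5c 0xc0 0x4b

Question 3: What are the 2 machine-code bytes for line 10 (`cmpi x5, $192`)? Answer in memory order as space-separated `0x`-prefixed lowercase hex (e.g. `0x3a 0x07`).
line 10 (cmpi): pack op=0x1d:5|rd=5:3|imm=192:8 = 0xedc0; little→ c0 ed

0xc0 0xed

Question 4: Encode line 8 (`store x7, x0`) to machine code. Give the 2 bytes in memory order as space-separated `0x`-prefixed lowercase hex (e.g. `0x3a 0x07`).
0x00 0x4f

L8: store op=0x9:5|rd=7:3|rs=0:3|pad=0:5 ⇒ 0x4f00 ⇒ little 00 4f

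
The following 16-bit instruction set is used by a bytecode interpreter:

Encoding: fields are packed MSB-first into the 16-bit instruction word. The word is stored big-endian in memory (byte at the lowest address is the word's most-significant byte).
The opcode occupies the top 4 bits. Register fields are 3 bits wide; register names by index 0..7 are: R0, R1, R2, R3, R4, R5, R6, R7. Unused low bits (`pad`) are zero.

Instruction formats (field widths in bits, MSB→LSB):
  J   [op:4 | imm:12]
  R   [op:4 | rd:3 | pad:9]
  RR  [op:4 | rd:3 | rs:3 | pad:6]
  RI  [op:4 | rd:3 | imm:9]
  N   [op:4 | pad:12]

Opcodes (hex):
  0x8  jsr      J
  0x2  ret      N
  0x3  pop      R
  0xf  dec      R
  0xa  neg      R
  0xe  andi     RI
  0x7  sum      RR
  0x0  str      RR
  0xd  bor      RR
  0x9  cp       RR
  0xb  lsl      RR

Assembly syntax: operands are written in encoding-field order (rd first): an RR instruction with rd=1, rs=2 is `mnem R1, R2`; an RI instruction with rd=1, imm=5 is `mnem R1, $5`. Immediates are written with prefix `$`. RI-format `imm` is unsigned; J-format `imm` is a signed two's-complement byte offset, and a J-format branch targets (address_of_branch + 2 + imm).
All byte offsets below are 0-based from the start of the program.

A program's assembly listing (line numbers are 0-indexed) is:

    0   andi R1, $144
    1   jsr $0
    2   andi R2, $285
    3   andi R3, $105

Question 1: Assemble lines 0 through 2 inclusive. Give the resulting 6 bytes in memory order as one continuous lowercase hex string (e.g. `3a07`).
L0: andi op=0xe:4|rd=1:3|imm=144:9 ⇒ 0xe290 ⇒ big e2 90
L1: jsr op=0x8:4|imm=0:12 ⇒ 0x8000 ⇒ big 80 00
L2: andi op=0xe:4|rd=2:3|imm=285:9 ⇒ 0xe51d ⇒ big e5 1d

e2908000e51d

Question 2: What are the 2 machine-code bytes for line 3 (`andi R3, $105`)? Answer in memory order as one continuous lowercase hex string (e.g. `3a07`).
e669

3. andi fields op=0xe:4|rd=3:3|imm=105:9 → word e669h → e6 69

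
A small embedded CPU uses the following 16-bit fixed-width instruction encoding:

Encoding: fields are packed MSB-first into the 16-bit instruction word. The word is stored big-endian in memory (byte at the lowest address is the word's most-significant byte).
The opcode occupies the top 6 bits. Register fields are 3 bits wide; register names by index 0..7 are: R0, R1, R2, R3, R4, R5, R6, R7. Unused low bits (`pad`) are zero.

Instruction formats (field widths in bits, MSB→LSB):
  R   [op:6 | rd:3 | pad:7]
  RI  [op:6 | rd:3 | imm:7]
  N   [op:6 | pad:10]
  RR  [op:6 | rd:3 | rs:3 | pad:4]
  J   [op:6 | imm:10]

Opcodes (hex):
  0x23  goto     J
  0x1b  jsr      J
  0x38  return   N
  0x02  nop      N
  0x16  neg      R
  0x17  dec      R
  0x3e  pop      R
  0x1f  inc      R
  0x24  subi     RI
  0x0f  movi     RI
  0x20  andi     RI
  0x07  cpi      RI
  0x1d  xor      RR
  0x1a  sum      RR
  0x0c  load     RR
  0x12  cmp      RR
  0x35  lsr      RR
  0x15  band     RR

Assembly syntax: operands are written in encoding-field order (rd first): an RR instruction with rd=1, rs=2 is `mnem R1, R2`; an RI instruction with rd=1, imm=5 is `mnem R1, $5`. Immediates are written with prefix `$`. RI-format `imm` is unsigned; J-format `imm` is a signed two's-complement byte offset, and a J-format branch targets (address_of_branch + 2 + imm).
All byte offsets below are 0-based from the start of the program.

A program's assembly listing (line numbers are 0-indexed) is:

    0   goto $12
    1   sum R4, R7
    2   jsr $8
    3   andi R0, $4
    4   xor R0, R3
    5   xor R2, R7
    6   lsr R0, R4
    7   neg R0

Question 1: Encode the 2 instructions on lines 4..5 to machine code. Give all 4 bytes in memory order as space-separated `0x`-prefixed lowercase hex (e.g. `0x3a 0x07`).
0x74 0x30 0x75 0x70

L4: xor op=0x1d:6|rd=0:3|rs=3:3|pad=0:4 ⇒ 0x7430 ⇒ big 74 30
L5: xor op=0x1d:6|rd=2:3|rs=7:3|pad=0:4 ⇒ 0x7570 ⇒ big 75 70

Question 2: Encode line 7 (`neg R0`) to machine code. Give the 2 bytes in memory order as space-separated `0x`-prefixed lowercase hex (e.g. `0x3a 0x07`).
0x58 0x00

L7: neg op=0x16:6|rd=0:3|pad=0:7 ⇒ 0x5800 ⇒ big 58 00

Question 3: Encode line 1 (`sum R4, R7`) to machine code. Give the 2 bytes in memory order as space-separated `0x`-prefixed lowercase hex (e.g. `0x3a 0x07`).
0x6a 0x70

L1: sum op=0x1a:6|rd=4:3|rs=7:3|pad=0:4 ⇒ 0x6a70 ⇒ big 6a 70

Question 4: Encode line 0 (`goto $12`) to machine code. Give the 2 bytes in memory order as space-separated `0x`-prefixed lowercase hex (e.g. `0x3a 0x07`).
L0: goto op=0x23:6|imm=12:10 ⇒ 0x8c0c ⇒ big 8c 0c

0x8c 0x0c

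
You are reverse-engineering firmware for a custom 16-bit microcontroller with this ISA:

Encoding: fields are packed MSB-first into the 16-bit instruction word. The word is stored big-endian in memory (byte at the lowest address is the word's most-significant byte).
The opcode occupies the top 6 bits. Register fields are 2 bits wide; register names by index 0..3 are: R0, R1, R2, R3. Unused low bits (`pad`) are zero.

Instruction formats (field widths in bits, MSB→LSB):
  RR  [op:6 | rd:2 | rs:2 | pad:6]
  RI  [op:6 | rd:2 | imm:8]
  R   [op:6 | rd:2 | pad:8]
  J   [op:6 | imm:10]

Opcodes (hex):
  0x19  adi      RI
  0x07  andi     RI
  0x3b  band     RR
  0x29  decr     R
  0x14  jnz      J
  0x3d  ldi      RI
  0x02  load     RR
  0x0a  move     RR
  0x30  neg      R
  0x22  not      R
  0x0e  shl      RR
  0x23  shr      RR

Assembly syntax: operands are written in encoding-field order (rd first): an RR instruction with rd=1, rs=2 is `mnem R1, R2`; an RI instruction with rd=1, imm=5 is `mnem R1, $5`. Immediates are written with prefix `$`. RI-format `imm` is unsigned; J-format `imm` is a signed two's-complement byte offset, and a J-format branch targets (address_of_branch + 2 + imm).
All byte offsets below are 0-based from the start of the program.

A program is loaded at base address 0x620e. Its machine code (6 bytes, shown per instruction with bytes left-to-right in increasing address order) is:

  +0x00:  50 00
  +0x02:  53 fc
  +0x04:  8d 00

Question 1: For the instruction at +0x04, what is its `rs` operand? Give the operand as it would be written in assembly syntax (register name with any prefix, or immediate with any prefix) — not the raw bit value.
off 0x04: read 8d 00 as big → 0x8d00
  op=0x8d00>>10=0x23 ⇒ shr (RR)
  [9:8] rd=1 = R1
  [7:6] rs=0 = R0

R0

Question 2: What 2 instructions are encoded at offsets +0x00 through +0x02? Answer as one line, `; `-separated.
@+00  big-endian(50 00) = 0x5000
  opcode bits[15:10]=0x14: jnz/J
  imm: (w>>0)&0x3ff=0x0 → $0
@+02  big-endian(53 fc) = 0x53fc
  opcode bits[15:10]=0x14: jnz/J
  imm: (w>>0)&0x3ff=0x3fc (s10→-4) → $-4

jnz $0; jnz $-4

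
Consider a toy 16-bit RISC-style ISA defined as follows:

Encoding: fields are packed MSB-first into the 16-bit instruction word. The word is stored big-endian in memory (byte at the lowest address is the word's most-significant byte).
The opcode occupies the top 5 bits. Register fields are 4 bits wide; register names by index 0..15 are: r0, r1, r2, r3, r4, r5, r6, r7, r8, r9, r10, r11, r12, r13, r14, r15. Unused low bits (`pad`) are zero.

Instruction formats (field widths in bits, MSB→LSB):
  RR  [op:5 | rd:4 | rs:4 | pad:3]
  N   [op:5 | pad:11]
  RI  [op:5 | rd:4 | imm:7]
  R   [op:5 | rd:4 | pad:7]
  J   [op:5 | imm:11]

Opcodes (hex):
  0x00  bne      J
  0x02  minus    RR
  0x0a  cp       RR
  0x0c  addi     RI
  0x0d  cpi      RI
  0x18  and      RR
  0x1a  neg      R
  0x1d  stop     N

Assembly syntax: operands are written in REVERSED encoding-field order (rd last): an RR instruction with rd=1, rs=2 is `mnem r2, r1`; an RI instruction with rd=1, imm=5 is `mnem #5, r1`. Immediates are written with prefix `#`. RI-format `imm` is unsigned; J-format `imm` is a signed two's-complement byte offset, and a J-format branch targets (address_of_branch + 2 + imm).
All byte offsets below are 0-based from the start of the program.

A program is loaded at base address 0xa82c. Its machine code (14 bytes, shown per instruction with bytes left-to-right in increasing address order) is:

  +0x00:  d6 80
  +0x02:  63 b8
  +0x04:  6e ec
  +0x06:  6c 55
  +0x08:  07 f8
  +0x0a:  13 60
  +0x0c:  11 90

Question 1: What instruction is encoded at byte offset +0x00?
@+00  big-endian(d6 80) = 0xd680
  op=0xd680>>11=0x1a ⇒ neg (R)
  rd: (w>>7)&0xf=0xd → r13

neg r13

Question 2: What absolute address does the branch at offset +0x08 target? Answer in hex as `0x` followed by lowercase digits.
0xa82e

[08] 07 f8 → 0x07f8
  op=0x07f8>>11=0x0 ⇒ bne (J)
  imm@[10:0]=0x7f8 (s11→-8) ⇒ #-8
  target = base 0xa82c + off 0x08 + 2 + imm -8 = 0xa82e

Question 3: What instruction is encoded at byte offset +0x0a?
minus r12, r6

@+0a  big-endian(13 60) = 0x1360
  opcode bits[15:11]=0x2: minus/RR
  rd: (w>>7)&0xf=0x6 → r6
  rs: (w>>3)&0xf=0xc → r12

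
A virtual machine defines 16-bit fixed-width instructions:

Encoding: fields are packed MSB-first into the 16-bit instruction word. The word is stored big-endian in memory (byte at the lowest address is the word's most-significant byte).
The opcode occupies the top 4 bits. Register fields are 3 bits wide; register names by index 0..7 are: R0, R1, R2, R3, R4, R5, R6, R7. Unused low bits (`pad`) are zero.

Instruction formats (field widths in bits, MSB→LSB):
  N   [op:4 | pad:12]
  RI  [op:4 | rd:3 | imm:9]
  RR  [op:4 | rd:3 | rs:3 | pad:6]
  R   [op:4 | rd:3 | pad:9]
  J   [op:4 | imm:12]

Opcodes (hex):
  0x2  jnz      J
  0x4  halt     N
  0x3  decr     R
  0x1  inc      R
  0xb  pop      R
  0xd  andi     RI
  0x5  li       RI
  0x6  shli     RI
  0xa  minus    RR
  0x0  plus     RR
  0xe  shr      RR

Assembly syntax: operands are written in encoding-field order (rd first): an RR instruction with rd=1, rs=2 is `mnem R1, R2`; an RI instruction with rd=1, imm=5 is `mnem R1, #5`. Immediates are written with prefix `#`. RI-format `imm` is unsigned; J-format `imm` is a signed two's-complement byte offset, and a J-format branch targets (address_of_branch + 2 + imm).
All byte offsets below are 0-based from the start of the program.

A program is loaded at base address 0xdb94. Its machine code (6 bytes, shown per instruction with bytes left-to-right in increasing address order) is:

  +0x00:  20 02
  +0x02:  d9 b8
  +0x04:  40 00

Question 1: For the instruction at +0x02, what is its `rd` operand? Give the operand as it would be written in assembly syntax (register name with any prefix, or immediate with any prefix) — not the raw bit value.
+0x02: d9 b8 ⇒ word 0xd9b8 (big)
  op=0xd9b8>>12=0xd ⇒ andi (RI)
  [11:9] rd=4 = R4
  [8:0] imm=440 = #440

R4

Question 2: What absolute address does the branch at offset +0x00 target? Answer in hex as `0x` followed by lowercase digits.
+0x00: 20 02 ⇒ word 0x2002 (big)
  op=0x2002>>12=0x2 ⇒ jnz (J)
  [11:0] imm=2 = #2
  target = base 0xdb94 + off 0x00 + 2 + imm 2 = 0xdb98

0xdb98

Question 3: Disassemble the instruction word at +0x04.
off 0x04: read 40 00 as big → 0x4000
  opcode bits[15:12]=0x4: halt/N

halt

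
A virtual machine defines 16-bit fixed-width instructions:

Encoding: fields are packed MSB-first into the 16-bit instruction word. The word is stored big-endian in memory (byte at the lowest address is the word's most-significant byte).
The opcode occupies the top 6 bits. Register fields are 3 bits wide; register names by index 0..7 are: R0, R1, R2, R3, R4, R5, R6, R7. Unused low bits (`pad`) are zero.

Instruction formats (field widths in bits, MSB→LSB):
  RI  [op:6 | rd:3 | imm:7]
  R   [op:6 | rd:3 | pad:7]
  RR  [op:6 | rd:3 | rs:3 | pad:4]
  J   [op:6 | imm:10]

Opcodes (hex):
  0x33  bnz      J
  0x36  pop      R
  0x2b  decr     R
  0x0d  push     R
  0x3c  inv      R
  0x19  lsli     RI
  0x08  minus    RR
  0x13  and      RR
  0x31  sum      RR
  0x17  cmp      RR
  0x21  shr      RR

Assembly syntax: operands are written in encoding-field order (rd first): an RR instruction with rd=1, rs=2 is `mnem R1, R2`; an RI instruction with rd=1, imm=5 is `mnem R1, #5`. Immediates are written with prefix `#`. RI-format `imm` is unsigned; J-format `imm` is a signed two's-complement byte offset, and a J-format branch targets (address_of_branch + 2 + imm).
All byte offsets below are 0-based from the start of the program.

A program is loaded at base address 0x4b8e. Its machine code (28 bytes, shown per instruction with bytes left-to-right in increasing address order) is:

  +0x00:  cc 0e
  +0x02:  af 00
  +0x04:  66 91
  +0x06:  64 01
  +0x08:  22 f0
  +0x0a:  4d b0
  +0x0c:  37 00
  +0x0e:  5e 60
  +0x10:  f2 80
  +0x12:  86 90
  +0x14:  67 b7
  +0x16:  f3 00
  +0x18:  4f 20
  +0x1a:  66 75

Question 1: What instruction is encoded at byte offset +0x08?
off 0x08: read 22 f0 as big → 0x22f0
  op=0x22f0>>10=0x8 ⇒ minus (RR)
  rd@[9:7]=0x5 ⇒ R5
  rs@[6:4]=0x7 ⇒ R7

minus R5, R7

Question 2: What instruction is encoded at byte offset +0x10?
+0x10: f2 80 ⇒ word 0xf280 (big)
  op=0xf280>>10=0x3c ⇒ inv (R)
  [9:7] rd=5 = R5

inv R5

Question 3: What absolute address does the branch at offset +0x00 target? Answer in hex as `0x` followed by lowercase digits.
[00] cc 0e → 0xcc0e
  opcode bits[15:10]=0x33: bnz/J
  [9:0] imm=14 = #14
  target = base 0x4b8e + off 0x00 + 2 + imm 14 = 0x4b9e

0x4b9e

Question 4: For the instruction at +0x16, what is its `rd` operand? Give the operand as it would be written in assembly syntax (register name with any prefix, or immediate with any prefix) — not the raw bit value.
R6

off 0x16: read f3 00 as big → 0xf300
  opcode bits[15:10]=0x3c: inv/R
  [9:7] rd=6 = R6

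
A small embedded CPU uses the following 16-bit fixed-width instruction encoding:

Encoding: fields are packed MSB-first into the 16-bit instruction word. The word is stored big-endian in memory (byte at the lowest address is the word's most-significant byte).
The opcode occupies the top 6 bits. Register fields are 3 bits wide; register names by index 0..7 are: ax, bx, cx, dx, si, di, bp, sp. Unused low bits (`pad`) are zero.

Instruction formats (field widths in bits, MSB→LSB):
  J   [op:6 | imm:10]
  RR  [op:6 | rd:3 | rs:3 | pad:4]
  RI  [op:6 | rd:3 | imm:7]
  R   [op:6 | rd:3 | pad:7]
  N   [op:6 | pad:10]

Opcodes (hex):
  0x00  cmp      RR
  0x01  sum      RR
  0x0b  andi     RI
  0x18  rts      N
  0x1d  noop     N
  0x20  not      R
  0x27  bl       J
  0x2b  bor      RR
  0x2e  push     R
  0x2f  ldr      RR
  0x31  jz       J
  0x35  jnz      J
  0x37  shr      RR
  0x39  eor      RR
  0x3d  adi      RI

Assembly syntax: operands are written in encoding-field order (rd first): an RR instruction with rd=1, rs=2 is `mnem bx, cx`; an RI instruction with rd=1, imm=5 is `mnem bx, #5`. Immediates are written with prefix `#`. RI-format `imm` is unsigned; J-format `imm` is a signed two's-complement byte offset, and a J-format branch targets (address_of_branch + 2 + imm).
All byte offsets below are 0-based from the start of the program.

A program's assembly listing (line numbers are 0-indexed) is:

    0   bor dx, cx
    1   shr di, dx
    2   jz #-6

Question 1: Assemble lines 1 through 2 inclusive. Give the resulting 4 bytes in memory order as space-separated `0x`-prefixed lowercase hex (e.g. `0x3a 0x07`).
1. shr fields op=0x37:6|rd=5:3|rs=3:3|pad=0:4 → word deb0h → de b0
2. jz fields op=0x31:6|imm=-6:10 → word c7fah → c7 fa

0xde 0xb0 0xc7 0xfa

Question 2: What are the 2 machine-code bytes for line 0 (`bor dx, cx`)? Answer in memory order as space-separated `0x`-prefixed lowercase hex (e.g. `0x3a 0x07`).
line 0 (bor): pack op=0x2b:6|rd=3:3|rs=2:3|pad=0:4 = 0xada0; big→ ad a0

0xad 0xa0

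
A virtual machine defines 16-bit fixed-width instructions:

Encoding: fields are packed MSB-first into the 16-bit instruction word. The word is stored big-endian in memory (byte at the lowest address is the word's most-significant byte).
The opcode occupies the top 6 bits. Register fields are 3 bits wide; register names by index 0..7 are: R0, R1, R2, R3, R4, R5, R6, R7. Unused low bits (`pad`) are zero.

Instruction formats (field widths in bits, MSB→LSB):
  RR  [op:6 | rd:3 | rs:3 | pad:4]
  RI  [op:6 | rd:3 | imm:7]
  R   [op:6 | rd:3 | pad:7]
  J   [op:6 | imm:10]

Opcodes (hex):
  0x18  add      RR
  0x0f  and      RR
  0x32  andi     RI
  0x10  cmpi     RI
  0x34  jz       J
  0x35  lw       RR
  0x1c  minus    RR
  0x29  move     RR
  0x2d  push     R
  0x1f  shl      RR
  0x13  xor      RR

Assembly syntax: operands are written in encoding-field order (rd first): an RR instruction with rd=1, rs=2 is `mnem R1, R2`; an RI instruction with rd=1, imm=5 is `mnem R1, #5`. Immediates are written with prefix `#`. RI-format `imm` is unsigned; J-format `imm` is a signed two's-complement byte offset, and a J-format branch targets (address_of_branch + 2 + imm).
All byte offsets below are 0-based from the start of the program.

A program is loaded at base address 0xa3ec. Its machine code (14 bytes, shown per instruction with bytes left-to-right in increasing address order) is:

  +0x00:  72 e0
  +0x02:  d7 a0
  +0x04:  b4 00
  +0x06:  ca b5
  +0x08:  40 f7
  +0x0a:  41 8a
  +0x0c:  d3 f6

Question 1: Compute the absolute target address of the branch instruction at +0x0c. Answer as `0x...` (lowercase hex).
0xa3f0

+0x0c: d3 f6 ⇒ word 0xd3f6 (big)
  opcode bits[15:10]=0x34: jz/J
  [9:0] imm=1014 (s10→-10) = #-10
  target = base 0xa3ec + off 0x0c + 2 + imm -10 = 0xa3f0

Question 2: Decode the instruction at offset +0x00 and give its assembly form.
minus R5, R6

[00] 72 e0 → 0x72e0
  top 6b → 0x1c → minus [RR]
  rd: (w>>7)&0x7=0x5 → R5
  rs: (w>>4)&0x7=0x6 → R6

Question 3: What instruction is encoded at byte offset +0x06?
@+06  big-endian(ca b5) = 0xcab5
  op=0xcab5>>10=0x32 ⇒ andi (RI)
  rd: (w>>7)&0x7=0x5 → R5
  imm: (w>>0)&0x7f=0x35 → #53

andi R5, #53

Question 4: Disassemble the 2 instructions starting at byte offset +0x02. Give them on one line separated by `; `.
off 0x02: read d7 a0 as big → 0xd7a0
  opcode bits[15:10]=0x35: lw/RR
  rd@[9:7]=0x7 ⇒ R7
  rs@[6:4]=0x2 ⇒ R2
off 0x04: read b4 00 as big → 0xb400
  opcode bits[15:10]=0x2d: push/R
  rd@[9:7]=0x0 ⇒ R0

lw R7, R2; push R0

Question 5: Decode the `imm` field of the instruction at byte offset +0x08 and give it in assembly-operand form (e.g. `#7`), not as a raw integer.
#119

+0x08: 40 f7 ⇒ word 0x40f7 (big)
  op=0x40f7>>10=0x10 ⇒ cmpi (RI)
  rd: (w>>7)&0x7=0x1 → R1
  imm: (w>>0)&0x7f=0x77 → #119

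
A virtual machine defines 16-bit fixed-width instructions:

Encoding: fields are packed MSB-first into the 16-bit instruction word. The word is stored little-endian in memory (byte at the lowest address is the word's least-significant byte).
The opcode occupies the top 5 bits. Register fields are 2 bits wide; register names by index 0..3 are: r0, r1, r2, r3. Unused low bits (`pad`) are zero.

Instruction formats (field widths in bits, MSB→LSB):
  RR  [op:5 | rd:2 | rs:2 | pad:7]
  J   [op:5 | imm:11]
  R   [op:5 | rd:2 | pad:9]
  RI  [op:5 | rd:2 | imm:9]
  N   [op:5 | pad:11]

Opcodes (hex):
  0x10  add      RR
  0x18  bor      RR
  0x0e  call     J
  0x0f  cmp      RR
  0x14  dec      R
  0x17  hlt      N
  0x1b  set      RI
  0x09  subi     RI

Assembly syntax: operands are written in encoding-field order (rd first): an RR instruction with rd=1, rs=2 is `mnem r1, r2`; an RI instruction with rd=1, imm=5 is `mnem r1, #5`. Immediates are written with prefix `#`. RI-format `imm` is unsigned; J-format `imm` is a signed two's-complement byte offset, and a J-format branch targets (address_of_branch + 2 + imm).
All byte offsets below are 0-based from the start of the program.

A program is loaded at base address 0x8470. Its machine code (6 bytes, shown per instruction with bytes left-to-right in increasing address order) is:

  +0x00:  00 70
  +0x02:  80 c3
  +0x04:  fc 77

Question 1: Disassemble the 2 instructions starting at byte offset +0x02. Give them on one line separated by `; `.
bor r1, r3; call #-4

off 0x02: read 80 c3 as little → 0xc380
  opcode bits[15:11]=0x18: bor/RR
  [10:9] rd=1 = r1
  [8:7] rs=3 = r3
off 0x04: read fc 77 as little → 0x77fc
  opcode bits[15:11]=0xe: call/J
  [10:0] imm=2044 (s11→-4) = #-4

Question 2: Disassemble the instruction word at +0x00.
+0x00: 00 70 ⇒ word 0x7000 (little)
  top 5b → 0xe → call [J]
  imm@[10:0]=0x0 ⇒ #0

call #0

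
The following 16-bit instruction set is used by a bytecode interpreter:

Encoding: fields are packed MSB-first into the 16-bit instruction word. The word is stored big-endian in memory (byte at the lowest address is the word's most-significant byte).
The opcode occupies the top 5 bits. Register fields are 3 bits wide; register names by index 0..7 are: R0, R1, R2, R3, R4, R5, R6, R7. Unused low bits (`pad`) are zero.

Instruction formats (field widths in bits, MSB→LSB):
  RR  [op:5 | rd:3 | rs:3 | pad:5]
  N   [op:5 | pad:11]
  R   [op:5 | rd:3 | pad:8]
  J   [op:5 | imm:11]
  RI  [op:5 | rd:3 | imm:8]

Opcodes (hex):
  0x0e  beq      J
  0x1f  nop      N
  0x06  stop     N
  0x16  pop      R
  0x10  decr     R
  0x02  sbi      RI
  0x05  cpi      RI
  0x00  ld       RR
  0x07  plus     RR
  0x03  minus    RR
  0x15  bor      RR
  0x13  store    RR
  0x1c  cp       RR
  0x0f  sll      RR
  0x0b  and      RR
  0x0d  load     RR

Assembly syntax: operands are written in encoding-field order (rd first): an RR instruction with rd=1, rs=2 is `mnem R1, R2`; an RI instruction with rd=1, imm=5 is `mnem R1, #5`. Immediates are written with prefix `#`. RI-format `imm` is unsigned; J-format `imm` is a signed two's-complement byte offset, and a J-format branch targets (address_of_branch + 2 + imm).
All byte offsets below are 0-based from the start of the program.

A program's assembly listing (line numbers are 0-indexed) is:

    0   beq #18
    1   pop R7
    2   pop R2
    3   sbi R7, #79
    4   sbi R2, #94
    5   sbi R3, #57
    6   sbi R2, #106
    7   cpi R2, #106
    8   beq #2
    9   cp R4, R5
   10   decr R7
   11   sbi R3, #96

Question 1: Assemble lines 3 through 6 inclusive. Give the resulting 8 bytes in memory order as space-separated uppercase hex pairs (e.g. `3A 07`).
line 3 (sbi): pack op=0x2:5|rd=7:3|imm=79:8 = 0x174f; big→ 17 4f
line 4 (sbi): pack op=0x2:5|rd=2:3|imm=94:8 = 0x125e; big→ 12 5e
line 5 (sbi): pack op=0x2:5|rd=3:3|imm=57:8 = 0x1339; big→ 13 39
line 6 (sbi): pack op=0x2:5|rd=2:3|imm=106:8 = 0x126a; big→ 12 6a

17 4F 12 5E 13 39 12 6A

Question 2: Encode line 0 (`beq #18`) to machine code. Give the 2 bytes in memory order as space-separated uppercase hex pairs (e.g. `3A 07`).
70 12

line 0 (beq): pack op=0xe:5|imm=18:11 = 0x7012; big→ 70 12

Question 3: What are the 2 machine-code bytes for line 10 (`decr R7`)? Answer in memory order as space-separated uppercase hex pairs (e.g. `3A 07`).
87 00

L10: decr op=0x10:5|rd=7:3|pad=0:8 ⇒ 0x8700 ⇒ big 87 00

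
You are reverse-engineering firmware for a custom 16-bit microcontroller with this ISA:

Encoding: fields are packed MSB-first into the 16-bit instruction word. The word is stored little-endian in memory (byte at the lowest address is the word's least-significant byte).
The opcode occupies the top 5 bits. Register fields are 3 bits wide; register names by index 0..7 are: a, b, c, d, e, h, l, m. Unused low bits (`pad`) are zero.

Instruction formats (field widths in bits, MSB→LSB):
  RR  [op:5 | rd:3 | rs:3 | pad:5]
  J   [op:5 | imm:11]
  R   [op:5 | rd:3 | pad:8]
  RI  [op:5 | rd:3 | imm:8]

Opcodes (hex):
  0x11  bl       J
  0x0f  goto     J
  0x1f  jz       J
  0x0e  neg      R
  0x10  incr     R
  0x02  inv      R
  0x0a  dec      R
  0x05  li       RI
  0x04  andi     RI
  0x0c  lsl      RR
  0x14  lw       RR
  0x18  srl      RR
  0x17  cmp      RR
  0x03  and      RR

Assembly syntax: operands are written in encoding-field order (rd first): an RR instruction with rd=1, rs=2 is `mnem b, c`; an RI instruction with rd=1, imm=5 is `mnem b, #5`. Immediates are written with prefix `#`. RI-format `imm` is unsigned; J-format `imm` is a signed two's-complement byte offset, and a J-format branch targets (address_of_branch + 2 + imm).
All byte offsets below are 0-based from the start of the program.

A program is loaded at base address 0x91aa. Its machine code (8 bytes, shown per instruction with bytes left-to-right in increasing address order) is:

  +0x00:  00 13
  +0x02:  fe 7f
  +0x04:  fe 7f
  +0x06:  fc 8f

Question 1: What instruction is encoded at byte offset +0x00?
inv d

[00] 00 13 → 0x1300
  top 5b → 0x2 → inv [R]
  rd@[10:8]=0x3 ⇒ d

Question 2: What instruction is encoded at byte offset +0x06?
bl #-4

@+06  little-endian(fc 8f) = 0x8ffc
  opcode bits[15:11]=0x11: bl/J
  imm@[10:0]=0x7fc (s11→-4) ⇒ #-4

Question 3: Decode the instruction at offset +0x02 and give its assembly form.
goto #-2

@+02  little-endian(fe 7f) = 0x7ffe
  top 5b → 0xf → goto [J]
  [10:0] imm=2046 (s11→-2) = #-2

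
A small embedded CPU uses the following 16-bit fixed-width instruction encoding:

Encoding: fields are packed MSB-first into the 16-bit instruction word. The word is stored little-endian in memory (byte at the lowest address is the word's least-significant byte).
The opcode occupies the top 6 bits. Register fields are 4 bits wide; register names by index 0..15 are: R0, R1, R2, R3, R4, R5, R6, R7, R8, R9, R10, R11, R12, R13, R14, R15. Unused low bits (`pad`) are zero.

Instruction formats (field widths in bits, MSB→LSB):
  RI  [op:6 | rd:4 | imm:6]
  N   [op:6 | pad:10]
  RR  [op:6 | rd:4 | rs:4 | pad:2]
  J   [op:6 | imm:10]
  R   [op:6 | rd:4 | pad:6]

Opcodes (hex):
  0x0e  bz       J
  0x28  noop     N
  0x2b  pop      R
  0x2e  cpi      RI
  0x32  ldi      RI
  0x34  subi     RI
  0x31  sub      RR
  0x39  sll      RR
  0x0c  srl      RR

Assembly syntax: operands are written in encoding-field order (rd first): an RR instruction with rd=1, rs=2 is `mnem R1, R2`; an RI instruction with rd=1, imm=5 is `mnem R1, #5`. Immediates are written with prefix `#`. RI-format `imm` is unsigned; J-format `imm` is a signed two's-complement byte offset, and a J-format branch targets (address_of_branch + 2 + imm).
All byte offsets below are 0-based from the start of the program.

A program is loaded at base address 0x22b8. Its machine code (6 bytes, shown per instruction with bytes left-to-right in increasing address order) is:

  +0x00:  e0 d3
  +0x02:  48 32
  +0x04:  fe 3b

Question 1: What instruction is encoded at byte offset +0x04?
bz #-2

@+04  little-endian(fe 3b) = 0x3bfe
  op=0x3bfe>>10=0xe ⇒ bz (J)
  imm@[9:0]=0x3fe (s10→-2) ⇒ #-2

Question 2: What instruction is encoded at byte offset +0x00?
@+00  little-endian(e0 d3) = 0xd3e0
  top 6b → 0x34 → subi [RI]
  rd@[9:6]=0xf ⇒ R15
  imm@[5:0]=0x20 ⇒ #32

subi R15, #32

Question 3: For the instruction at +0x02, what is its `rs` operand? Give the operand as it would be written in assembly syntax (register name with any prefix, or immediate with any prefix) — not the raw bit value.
[02] 48 32 → 0x3248
  top 6b → 0xc → srl [RR]
  [9:6] rd=9 = R9
  [5:2] rs=2 = R2

R2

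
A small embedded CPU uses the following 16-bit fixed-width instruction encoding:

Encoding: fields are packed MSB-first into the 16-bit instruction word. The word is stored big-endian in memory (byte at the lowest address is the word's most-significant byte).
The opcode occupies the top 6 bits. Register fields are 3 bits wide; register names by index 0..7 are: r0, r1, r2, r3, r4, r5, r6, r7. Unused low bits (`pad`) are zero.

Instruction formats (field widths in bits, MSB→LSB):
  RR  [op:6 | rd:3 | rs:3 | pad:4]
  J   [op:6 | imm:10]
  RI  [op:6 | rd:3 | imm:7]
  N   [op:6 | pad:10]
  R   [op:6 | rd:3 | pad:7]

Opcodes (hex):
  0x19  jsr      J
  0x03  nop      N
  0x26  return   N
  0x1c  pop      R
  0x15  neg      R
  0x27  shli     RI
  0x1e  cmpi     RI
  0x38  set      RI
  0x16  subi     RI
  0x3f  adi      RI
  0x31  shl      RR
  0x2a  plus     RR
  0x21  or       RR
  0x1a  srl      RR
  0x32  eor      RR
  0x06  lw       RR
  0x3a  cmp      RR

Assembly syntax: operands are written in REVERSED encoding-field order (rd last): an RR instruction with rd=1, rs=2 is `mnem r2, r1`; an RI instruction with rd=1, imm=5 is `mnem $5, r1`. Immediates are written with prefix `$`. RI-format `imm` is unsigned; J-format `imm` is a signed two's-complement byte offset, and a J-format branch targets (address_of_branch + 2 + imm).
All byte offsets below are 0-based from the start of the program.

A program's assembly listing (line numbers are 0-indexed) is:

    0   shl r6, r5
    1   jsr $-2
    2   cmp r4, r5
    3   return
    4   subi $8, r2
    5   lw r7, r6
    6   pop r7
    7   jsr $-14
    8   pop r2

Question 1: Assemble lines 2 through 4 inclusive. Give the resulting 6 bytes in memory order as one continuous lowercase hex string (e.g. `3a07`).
line 2 (cmp): pack op=0x3a:6|rd=5:3|rs=4:3|pad=0:4 = 0xeac0; big→ ea c0
line 3 (return): pack op=0x26:6|pad=0:10 = 0x9800; big→ 98 00
line 4 (subi): pack op=0x16:6|rd=2:3|imm=8:7 = 0x5908; big→ 59 08

eac098005908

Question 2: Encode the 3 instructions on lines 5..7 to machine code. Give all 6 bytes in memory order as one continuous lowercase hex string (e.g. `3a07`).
1b70738067f2

line 5 (lw): pack op=0x6:6|rd=6:3|rs=7:3|pad=0:4 = 0x1b70; big→ 1b 70
line 6 (pop): pack op=0x1c:6|rd=7:3|pad=0:7 = 0x7380; big→ 73 80
line 7 (jsr): pack op=0x19:6|imm=-14:10 = 0x67f2; big→ 67 f2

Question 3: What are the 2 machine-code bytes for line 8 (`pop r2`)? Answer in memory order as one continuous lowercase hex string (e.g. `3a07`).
line 8 (pop): pack op=0x1c:6|rd=2:3|pad=0:7 = 0x7100; big→ 71 00

7100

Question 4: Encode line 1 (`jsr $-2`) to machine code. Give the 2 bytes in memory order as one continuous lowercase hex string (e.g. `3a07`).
L1: jsr op=0x19:6|imm=-2:10 ⇒ 0x67fe ⇒ big 67 fe

67fe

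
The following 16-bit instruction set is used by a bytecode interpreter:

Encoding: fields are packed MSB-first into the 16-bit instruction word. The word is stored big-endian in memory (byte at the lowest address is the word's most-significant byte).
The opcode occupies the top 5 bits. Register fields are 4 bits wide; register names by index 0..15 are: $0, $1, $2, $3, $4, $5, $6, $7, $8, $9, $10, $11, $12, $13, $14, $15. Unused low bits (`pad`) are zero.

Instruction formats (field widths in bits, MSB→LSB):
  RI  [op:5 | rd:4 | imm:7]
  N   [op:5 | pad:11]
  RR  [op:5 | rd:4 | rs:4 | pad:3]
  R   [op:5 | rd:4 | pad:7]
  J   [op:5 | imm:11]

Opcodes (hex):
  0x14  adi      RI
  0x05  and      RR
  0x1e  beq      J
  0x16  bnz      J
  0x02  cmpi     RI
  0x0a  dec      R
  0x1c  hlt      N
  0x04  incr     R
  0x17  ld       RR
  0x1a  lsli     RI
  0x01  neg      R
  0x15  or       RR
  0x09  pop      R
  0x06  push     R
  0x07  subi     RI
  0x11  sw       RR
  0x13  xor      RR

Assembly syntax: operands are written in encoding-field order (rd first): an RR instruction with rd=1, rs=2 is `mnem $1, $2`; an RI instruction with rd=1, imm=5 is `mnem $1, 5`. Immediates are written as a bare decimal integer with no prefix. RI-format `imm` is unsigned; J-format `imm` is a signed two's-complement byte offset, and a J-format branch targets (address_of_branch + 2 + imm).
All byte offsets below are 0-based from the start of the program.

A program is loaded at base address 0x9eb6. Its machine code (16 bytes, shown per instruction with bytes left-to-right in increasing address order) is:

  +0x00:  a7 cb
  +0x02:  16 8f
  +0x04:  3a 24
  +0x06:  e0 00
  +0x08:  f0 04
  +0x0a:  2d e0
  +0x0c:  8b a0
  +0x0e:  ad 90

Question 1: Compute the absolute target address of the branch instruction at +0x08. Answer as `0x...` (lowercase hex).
0x9ec4

+0x08: f0 04 ⇒ word 0xf004 (big)
  opcode bits[15:11]=0x1e: beq/J
  imm@[10:0]=0x4 ⇒ 4
  target = base 0x9eb6 + off 0x08 + 2 + imm 4 = 0x9ec4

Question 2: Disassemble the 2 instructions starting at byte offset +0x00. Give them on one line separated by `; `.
adi $15, 75; cmpi $13, 15

off 0x00: read a7 cb as big → 0xa7cb
  op=0xa7cb>>11=0x14 ⇒ adi (RI)
  rd: (w>>7)&0xf=0xf → $15
  imm: (w>>0)&0x7f=0x4b → 75
off 0x02: read 16 8f as big → 0x168f
  op=0x168f>>11=0x2 ⇒ cmpi (RI)
  rd: (w>>7)&0xf=0xd → $13
  imm: (w>>0)&0x7f=0xf → 15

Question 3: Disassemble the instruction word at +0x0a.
and $11, $12

off 0x0a: read 2d e0 as big → 0x2de0
  top 5b → 0x5 → and [RR]
  rd: (w>>7)&0xf=0xb → $11
  rs: (w>>3)&0xf=0xc → $12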